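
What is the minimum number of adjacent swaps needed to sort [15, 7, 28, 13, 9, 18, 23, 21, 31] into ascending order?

10 swaps

Minimum adjacent swaps = number of inversions (each swap of adjacent out-of-order elements removes one inversion and no swap can remove more).
Count inversions — for each element, later elements that are smaller:
15: 7, 13, 9 → 3
7: none → 0
28: 13, 9, 18, 23, 21 → 5
13: 9 → 1
9: none → 0
18: none → 0
23: 21 → 1
21: none → 0
31: none → 0
Total inversions: 3 + 0 + 5 + 1 + 0 + 0 + 1 + 0 + 0 = 10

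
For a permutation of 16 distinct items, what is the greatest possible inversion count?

120

The maximum occurs when the array is in strictly decreasing order: every one of the C(16, 2) pairs is inverted.
C(16, 2) = 16·15/2 = 120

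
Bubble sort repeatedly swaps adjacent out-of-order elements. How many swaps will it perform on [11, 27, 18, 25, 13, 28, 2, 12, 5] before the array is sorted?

Each adjacent swap fixes exactly one inversion, so the minimum swap count equals the number of inversions.
Count inversions — for each element, later elements that are smaller:
11: 2, 5 → 2
27: 18, 25, 13, 2, 12, 5 → 6
18: 13, 2, 12, 5 → 4
25: 13, 2, 12, 5 → 4
13: 2, 12, 5 → 3
28: 2, 12, 5 → 3
2: none → 0
12: 5 → 1
5: none → 0
Total inversions: 2 + 6 + 4 + 4 + 3 + 3 + 0 + 1 + 0 = 23

23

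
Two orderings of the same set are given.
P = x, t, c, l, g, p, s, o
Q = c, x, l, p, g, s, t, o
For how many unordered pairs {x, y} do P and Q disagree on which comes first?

7 disagreeing pairs

Assign each item its position (1..8) in the first ordering, then rewrite the second ordering as that position sequence:
positions: x→1, t→2, c→3, l→4, g→5, p→6, s→7, o→8
second ordering as positions: [3, 1, 4, 6, 5, 7, 2, 8]
Discordant pairs = inversions in this position sequence.
3: 1, 2 → 2
1: 0
4: 2 → 1
6: 5, 2 → 2
5: 2 → 1
7: 2 → 1
2: 0
8: 0
Total: 2 + 0 + 1 + 2 + 1 + 1 + 0 + 0 = 7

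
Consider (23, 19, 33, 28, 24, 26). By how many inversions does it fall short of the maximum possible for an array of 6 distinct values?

9

Maximum inversions for 6 distinct elements is C(6, 2) = 6·5/2 = 15.
Current inversions — for each element, count later smaller elements:
23: 1
19: 0
33: 3
28: 2
24: 0
26: 0
Current total: 1 + 0 + 3 + 2 + 0 + 0 = 6
Shortfall: 15 − 6 = 9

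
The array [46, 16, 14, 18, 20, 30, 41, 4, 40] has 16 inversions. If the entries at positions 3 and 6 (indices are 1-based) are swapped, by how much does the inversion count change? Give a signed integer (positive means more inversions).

Positions 3 and 6 hold 14 and 30; after swapping, the array is [46, 16, 30, 18, 20, 14, 41, 4, 40].
For each element, count later entries that are smaller:
46 → 16, 30, 18, 20, 14, 41, 4, 40 → 8
16 → 14, 4 → 2
30 → 18, 20, 14, 4 → 4
18 → 14, 4 → 2
20 → 14, 4 → 2
14 → 4 → 1
41 → 4, 40 → 2
4 → none → 0
40 → none → 0
Sum: 8 + 2 + 4 + 2 + 2 + 1 + 2 + 0 + 0 = 21
Change: 21 − 16 = +5

+5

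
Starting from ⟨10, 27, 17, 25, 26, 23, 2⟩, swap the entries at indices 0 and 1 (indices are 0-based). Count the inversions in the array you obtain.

Inversions: 13

Positions 0 and 1 hold 10 and 27; after swapping, the array is [27, 10, 17, 25, 26, 23, 2].
Element-by-element contributions:
27: 6
10: 1
17: 1
25: 2
26: 2
23: 1
2: 0
Sum: 6 + 1 + 1 + 2 + 2 + 1 + 0 = 13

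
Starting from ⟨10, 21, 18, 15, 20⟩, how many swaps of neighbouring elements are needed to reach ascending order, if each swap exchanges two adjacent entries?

Swaps: 4

The minimum number of adjacent swaps to sort an array equals its inversion count, since every such swap removes exactly one inversion.
Count inversions — for each element, later elements that are smaller:
10: none → 0
21: 18, 15, 20 → 3
18: 15 → 1
15: none → 0
20: none → 0
Total inversions: 0 + 3 + 1 + 0 + 0 = 4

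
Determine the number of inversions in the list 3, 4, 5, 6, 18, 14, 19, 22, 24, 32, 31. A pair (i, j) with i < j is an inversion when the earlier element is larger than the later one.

Inversions: 2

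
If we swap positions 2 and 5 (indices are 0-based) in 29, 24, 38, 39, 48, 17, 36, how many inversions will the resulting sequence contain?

8 inversions

Positions 2 and 5 hold 38 and 17; after swapping, the array is [29, 24, 17, 39, 48, 38, 36].
For each element, count later entries that are smaller:
29: 2
24: 1
17: 0
39: 2
48: 2
38: 1
36: 0
Sum: 2 + 1 + 0 + 2 + 2 + 1 + 0 = 8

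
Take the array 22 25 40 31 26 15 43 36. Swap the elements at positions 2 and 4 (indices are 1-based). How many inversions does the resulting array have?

11

Positions 2 and 4 hold 25 and 31; after swapping, the array is [22, 31, 40, 25, 26, 15, 43, 36].
Count, for each position, how many later elements it exceeds:
22: 1
31: 3
40: 4
25: 1
26: 1
15: 0
43: 1
36: 0
Sum: 1 + 3 + 4 + 1 + 1 + 0 + 1 + 0 = 11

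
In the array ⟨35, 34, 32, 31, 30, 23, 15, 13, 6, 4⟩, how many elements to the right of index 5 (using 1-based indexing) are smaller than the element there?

5

The element at index 5 is 30.
Elements after it: 23, 15, 13, 6, 4
Those smaller than 30: 23, 15, 13, 6, 4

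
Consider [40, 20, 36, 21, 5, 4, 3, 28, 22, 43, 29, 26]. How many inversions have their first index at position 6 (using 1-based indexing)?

The element at index 6 is 4.
Elements after it: 3, 28, 22, 43, 29, 26
Those smaller than 4: 3

1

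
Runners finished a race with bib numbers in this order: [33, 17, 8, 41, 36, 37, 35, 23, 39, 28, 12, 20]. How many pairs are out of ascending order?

For each element, count later entries that are smaller:
33: 6
17: 2
8: 0
41: 8
36: 5
37: 5
35: 4
23: 2
39: 3
28: 2
12: 0
20: 0
Sum: 6 + 2 + 0 + 8 + 5 + 5 + 4 + 2 + 3 + 2 + 0 + 0 = 37

There are 37 inversions.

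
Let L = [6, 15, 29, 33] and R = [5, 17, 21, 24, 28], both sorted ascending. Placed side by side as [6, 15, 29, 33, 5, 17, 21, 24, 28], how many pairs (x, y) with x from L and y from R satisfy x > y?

For each element r of the right run, count left-run elements greater than r:
r = 5: 6, 15, 29, 33 → 4
r = 17: 29, 33 → 2
r = 21: 29, 33 → 2
r = 24: 29, 33 → 2
r = 28: 29, 33 → 2
Cross-inversions: 4 + 2 + 2 + 2 + 2 = 12

12 split inversions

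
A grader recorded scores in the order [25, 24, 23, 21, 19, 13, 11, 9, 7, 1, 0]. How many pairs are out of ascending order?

Sweep left to right; for each value list the smaller values that follow it:
25: 10
24: 9
23: 8
21: 7
19: 6
13: 5
11: 4
9: 3
7: 2
1: 1
0: 0
Sum: 10 + 9 + 8 + 7 + 6 + 5 + 4 + 3 + 2 + 1 + 0 = 55

Inversions: 55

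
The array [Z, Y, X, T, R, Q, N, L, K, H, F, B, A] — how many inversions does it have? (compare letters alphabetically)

Sweep left to right; for each value list the smaller values that follow it:
Z: 12
Y: 11
X: 10
T: 9
R: 8
Q: 7
N: 6
L: 5
K: 4
H: 3
F: 2
B: 1
A: 0
Sum: 12 + 11 + 10 + 9 + 8 + 7 + 6 + 5 + 4 + 3 + 2 + 1 + 0 = 78

78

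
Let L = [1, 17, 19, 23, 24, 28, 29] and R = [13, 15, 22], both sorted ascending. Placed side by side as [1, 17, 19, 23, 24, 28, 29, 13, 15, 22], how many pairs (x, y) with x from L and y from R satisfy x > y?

For each element r of the right run, count left-run elements greater than r:
r = 13: 17, 19, 23, 24, 28, 29 → 6
r = 15: 17, 19, 23, 24, 28, 29 → 6
r = 22: 23, 24, 28, 29 → 4
Cross-inversions: 6 + 6 + 4 = 16

There are 16 split inversions.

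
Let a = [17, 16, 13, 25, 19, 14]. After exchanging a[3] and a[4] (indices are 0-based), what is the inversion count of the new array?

7 inversions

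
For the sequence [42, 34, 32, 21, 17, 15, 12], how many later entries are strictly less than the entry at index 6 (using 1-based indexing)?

1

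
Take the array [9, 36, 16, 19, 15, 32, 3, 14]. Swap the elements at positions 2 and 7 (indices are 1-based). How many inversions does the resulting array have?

8 inversions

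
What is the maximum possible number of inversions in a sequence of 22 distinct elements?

231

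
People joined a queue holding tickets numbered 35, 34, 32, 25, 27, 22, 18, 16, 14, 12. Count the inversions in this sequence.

44 out-of-order pairs

For each element, count later entries that are smaller:
35: 9
34: 8
32: 7
25: 5
27: 5
22: 4
18: 3
16: 2
14: 1
12: 0
Sum: 9 + 8 + 7 + 5 + 5 + 4 + 3 + 2 + 1 + 0 = 44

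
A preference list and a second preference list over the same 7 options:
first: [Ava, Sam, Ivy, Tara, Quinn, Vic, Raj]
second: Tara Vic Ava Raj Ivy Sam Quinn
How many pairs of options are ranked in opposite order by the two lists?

Assign each item its position (1..7) in the first ordering, then rewrite the second ordering as that position sequence:
positions: Ava→1, Sam→2, Ivy→3, Tara→4, Quinn→5, Vic→6, Raj→7
second ordering as positions: [4, 6, 1, 7, 3, 2, 5]
Discordant pairs = inversions in this position sequence.
4: 1, 3, 2 → 3
6: 1, 3, 2, 5 → 4
1: 0
7: 3, 2, 5 → 3
3: 2 → 1
2: 0
5: 0
Total: 3 + 4 + 0 + 3 + 1 + 0 + 0 = 11

11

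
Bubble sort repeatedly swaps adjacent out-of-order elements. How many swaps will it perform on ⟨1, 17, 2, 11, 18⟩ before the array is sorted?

2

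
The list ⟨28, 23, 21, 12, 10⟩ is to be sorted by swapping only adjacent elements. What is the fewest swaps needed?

10 swaps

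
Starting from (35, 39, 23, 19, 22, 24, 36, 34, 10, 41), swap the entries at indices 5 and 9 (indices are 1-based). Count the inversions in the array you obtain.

21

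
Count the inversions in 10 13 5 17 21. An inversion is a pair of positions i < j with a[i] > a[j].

Listing every pair i<j with a[i]>a[j] (using 0-based positions):
(0,2): 10 > 5
(1,2): 13 > 5
That's 2 pairs.

2 inversions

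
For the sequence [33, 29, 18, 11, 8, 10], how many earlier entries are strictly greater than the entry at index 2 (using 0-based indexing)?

2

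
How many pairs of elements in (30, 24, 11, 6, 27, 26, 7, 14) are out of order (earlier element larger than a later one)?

Element-by-element contributions:
30: 7
24: 4
11: 2
6: 0
27: 3
26: 2
7: 0
14: 0
Sum: 7 + 4 + 2 + 0 + 3 + 2 + 0 + 0 = 18

18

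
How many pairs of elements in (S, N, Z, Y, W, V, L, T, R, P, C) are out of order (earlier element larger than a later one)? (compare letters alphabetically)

For each element, count later entries that are smaller:
S → N, L, R, P, C → 5
N → L, C → 2
Z → Y, W, V, L, T, R, P, C → 8
Y → W, V, L, T, R, P, C → 7
W → V, L, T, R, P, C → 6
V → L, T, R, P, C → 5
L → C → 1
T → R, P, C → 3
R → P, C → 2
P → C → 1
C → none → 0
Sum: 5 + 2 + 8 + 7 + 6 + 5 + 1 + 3 + 2 + 1 + 0 = 40

40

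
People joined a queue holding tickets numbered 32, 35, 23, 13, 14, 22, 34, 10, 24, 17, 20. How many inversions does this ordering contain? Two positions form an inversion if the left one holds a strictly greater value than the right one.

Inversions: 34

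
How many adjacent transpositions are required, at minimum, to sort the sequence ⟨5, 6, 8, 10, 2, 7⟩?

6 swaps

Each adjacent swap fixes exactly one inversion, so the minimum swap count equals the number of inversions.
Count inversions — for each element, later elements that are smaller:
5: 2 → 1
6: 2 → 1
8: 2, 7 → 2
10: 2, 7 → 2
2: none → 0
7: none → 0
Total inversions: 1 + 1 + 2 + 2 + 0 + 0 = 6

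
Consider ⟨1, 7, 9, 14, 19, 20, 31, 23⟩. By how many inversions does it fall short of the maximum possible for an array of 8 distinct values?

27 inversions short

Maximum inversions for 8 distinct elements is C(8, 2) = 8·7/2 = 28.
Current inversions — for each element, count later smaller elements:
1: 0
7: 0
9: 0
14: 0
19: 0
20: 0
31: 1
23: 0
Current total: 0 + 0 + 0 + 0 + 0 + 0 + 1 + 0 = 1
Shortfall: 28 − 1 = 27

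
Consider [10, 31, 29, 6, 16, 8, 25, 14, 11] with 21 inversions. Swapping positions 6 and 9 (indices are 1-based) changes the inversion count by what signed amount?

+1

Positions 6 and 9 hold 8 and 11; after swapping, the array is [10, 31, 29, 6, 16, 11, 25, 14, 8].
Element-by-element contributions:
10 → 6, 8 → 2
31 → 29, 6, 16, 11, 25, 14, 8 → 7
29 → 6, 16, 11, 25, 14, 8 → 6
6 → none → 0
16 → 11, 14, 8 → 3
11 → 8 → 1
25 → 14, 8 → 2
14 → 8 → 1
8 → none → 0
Sum: 2 + 7 + 6 + 0 + 3 + 1 + 2 + 1 + 0 = 22
Change: 22 − 21 = +1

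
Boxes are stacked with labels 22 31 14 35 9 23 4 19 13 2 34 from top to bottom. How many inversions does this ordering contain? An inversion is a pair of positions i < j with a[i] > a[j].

34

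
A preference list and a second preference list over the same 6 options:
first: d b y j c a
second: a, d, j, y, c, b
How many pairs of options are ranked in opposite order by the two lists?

Assign each item its position (1..6) in the first ordering, then rewrite the second ordering as that position sequence:
positions: d→1, b→2, y→3, j→4, c→5, a→6
second ordering as positions: [6, 1, 4, 3, 5, 2]
Discordant pairs = inversions in this position sequence.
6: 1, 4, 3, 5, 2 → 5
1: 0
4: 3, 2 → 2
3: 2 → 1
5: 2 → 1
2: 0
Total: 5 + 0 + 2 + 1 + 1 + 0 = 9

9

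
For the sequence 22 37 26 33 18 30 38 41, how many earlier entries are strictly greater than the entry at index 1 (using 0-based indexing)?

0

The element at index 1 is 37.
Elements before it: 22
None of them are larger than 37.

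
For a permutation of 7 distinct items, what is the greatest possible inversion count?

21 inversions

The maximum occurs when the array is in strictly decreasing order: every one of the C(7, 2) pairs is inverted.
C(7, 2) = 7·6/2 = 21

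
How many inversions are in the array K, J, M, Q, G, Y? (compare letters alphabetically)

5 inversions

For each element, count later entries that are smaller:
K: 2
J: 1
M: 1
Q: 1
G: 0
Y: 0
Sum: 2 + 1 + 1 + 1 + 0 + 0 = 5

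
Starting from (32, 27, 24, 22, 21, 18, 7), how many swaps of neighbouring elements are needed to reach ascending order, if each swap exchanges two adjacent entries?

The minimum number of adjacent swaps to sort an array equals its inversion count, since every such swap removes exactly one inversion.
Count inversions — for each element, later elements that are smaller:
32: 27, 24, 22, 21, 18, 7 → 6
27: 24, 22, 21, 18, 7 → 5
24: 22, 21, 18, 7 → 4
22: 21, 18, 7 → 3
21: 18, 7 → 2
18: 7 → 1
7: none → 0
Total inversions: 6 + 5 + 4 + 3 + 2 + 1 + 0 = 21

21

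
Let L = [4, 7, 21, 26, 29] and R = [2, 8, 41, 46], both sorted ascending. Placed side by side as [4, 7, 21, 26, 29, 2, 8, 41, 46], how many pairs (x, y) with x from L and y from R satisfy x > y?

For each element r of the right run, count left-run elements greater than r:
r = 2: 4, 7, 21, 26, 29 → 5
r = 8: 21, 26, 29 → 3
r = 41: none → 0
r = 46: none → 0
Cross-inversions: 5 + 3 + 0 + 0 = 8

8 cross-inversions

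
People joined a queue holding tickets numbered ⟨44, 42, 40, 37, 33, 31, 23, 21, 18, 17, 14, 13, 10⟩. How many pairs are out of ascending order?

78

Count, for each position, how many later elements it exceeds:
44: 12
42: 11
40: 10
37: 9
33: 8
31: 7
23: 6
21: 5
18: 4
17: 3
14: 2
13: 1
10: 0
Sum: 12 + 11 + 10 + 9 + 8 + 7 + 6 + 5 + 4 + 3 + 2 + 1 + 0 = 78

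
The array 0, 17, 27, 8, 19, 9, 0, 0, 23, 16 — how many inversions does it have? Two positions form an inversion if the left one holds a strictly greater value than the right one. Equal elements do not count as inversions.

Count, for each position, how many later elements it exceeds:
0: 0
17: 5
27: 7
8: 2
19: 4
9: 2
0: 0
0: 0
23: 1
16: 0
Sum: 0 + 5 + 7 + 2 + 4 + 2 + 0 + 0 + 1 + 0 = 21

21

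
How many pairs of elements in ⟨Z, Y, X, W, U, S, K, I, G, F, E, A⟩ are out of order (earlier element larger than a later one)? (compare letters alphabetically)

Inversions: 66

Sweep left to right; for each value list the smaller values that follow it:
Z → Y, X, W, U, S, K, I, G, F, E, A → 11
Y → X, W, U, S, K, I, G, F, E, A → 10
X → W, U, S, K, I, G, F, E, A → 9
W → U, S, K, I, G, F, E, A → 8
U → S, K, I, G, F, E, A → 7
S → K, I, G, F, E, A → 6
K → I, G, F, E, A → 5
I → G, F, E, A → 4
G → F, E, A → 3
F → E, A → 2
E → A → 1
A → none → 0
Sum: 11 + 10 + 9 + 8 + 7 + 6 + 5 + 4 + 3 + 2 + 1 + 0 = 66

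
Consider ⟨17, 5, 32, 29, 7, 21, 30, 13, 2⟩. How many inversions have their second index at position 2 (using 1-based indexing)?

The element at index 2 is 5.
Elements before it: 17
Those larger than 5: 17

1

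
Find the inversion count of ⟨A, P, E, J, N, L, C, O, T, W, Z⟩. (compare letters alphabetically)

11 inversions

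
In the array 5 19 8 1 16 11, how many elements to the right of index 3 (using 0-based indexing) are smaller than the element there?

0 such elements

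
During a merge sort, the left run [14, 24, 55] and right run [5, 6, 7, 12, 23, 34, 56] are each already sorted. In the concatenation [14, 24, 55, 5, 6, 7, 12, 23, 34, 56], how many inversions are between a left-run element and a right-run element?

Take each right-half value and tally the left-half values above it:
r = 5: 14, 24, 55 → 3
r = 6: 14, 24, 55 → 3
r = 7: 14, 24, 55 → 3
r = 12: 14, 24, 55 → 3
r = 23: 24, 55 → 2
r = 34: 55 → 1
r = 56: none → 0
Cross-inversions: 3 + 3 + 3 + 3 + 2 + 1 + 0 = 15

15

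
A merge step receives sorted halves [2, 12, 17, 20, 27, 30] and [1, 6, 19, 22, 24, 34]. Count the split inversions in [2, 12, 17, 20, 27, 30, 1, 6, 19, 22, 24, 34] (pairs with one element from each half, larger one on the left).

For each element r of the right run, count left-run elements greater than r:
r = 1: 2, 12, 17, 20, 27, 30 → 6
r = 6: 12, 17, 20, 27, 30 → 5
r = 19: 20, 27, 30 → 3
r = 22: 27, 30 → 2
r = 24: 27, 30 → 2
r = 34: none → 0
Cross-inversions: 6 + 5 + 3 + 2 + 2 + 0 = 18

18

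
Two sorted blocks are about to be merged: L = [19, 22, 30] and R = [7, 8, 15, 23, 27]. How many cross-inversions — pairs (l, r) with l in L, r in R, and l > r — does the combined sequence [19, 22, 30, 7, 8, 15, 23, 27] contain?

Cross-inversions: 11

For each element r of the right run, count left-run elements greater than r:
r = 7: 19, 22, 30 → 3
r = 8: 19, 22, 30 → 3
r = 15: 19, 22, 30 → 3
r = 23: 30 → 1
r = 27: 30 → 1
Cross-inversions: 3 + 3 + 3 + 1 + 1 = 11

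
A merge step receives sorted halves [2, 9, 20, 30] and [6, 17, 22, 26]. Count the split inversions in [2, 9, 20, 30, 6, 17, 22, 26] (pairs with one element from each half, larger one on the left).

7

Take each right-half value and tally the left-half values above it:
r = 6: 9, 20, 30 → 3
r = 17: 20, 30 → 2
r = 22: 30 → 1
r = 26: 30 → 1
Cross-inversions: 3 + 2 + 1 + 1 = 7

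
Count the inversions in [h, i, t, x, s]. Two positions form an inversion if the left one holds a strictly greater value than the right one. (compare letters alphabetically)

2

Listing every pair i<j with a[i]>a[j] (using 1-based positions):
(3,5): t > s
(4,5): x > s
That's 2 pairs.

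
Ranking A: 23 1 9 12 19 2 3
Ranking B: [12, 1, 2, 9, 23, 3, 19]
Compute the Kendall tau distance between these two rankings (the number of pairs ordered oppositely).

Discordant pairs: 9

Assign each item its position (1..7) in the first ordering, then rewrite the second ordering as that position sequence:
positions: 23→1, 1→2, 9→3, 12→4, 19→5, 2→6, 3→7
second ordering as positions: [4, 2, 6, 3, 1, 7, 5]
Discordant pairs = inversions in this position sequence.
4: 2, 3, 1 → 3
2: 1 → 1
6: 3, 1, 5 → 3
3: 1 → 1
1: 0
7: 5 → 1
5: 0
Total: 3 + 1 + 3 + 1 + 0 + 1 + 0 = 9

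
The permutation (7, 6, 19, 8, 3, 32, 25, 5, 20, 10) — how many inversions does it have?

For each element, count later entries that are smaller:
7: 3
6: 2
19: 4
8: 2
3: 0
32: 4
25: 3
5: 0
20: 1
10: 0
Sum: 3 + 2 + 4 + 2 + 0 + 4 + 3 + 0 + 1 + 0 = 19

19 inversions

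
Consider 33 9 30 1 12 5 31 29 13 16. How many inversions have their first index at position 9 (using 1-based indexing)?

The element at index 9 is 13.
Elements after it: 16
None of them are smaller than 13.

0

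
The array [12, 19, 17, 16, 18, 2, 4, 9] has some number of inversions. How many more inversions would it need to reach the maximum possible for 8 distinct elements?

Maximum inversions for 8 distinct elements is C(8, 2) = 8·7/2 = 28.
Current inversions — for each element, count later smaller elements:
12: 3
19: 6
17: 4
16: 3
18: 3
2: 0
4: 0
9: 0
Current total: 3 + 6 + 4 + 3 + 3 + 0 + 0 + 0 = 19
Shortfall: 28 − 19 = 9

9 inversions short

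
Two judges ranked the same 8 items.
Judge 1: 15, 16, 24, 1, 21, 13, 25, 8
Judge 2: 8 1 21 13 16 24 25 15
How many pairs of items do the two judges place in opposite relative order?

Assign each item its position (1..8) in the first ordering, then rewrite the second ordering as that position sequence:
positions: 15→1, 16→2, 24→3, 1→4, 21→5, 13→6, 25→7, 8→8
second ordering as positions: [8, 4, 5, 6, 2, 3, 7, 1]
Discordant pairs = inversions in this position sequence.
8: 4, 5, 6, 2, 3, 7, 1 → 7
4: 2, 3, 1 → 3
5: 2, 3, 1 → 3
6: 2, 3, 1 → 3
2: 1 → 1
3: 1 → 1
7: 1 → 1
1: 0
Total: 7 + 3 + 3 + 3 + 1 + 1 + 1 + 0 = 19

19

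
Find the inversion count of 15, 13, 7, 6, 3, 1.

For each element, count later entries that are smaller:
15 → 13, 7, 6, 3, 1 → 5
13 → 7, 6, 3, 1 → 4
7 → 6, 3, 1 → 3
6 → 3, 1 → 2
3 → 1 → 1
1 → none → 0
Sum: 5 + 4 + 3 + 2 + 1 + 0 = 15

15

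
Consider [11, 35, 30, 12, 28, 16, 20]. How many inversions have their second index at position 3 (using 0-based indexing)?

2

The element at index 3 is 12.
Elements before it: 11, 35, 30
Those larger than 12: 35, 30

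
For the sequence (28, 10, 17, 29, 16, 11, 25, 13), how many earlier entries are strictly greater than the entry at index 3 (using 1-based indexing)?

The element at index 3 is 17.
Elements before it: 28, 10
Those larger than 17: 28

1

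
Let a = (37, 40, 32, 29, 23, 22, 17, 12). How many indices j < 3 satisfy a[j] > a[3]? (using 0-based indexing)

3 such elements

The element at index 3 is 29.
Elements before it: 37, 40, 32
Those larger than 29: 37, 40, 32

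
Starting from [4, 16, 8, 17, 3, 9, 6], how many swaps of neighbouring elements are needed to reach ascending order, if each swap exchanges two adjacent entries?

There are 11 swaps.

The minimum number of adjacent swaps to sort an array equals its inversion count, since every such swap removes exactly one inversion.
Count inversions — for each element, later elements that are smaller:
4: 3 → 1
16: 8, 3, 9, 6 → 4
8: 3, 6 → 2
17: 3, 9, 6 → 3
3: none → 0
9: 6 → 1
6: none → 0
Total inversions: 1 + 4 + 2 + 3 + 0 + 1 + 0 = 11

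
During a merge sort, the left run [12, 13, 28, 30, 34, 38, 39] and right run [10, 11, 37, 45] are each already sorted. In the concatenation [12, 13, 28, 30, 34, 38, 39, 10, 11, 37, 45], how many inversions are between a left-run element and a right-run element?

Count, for every r in R, how many entries of L exceed r:
r = 10: 12, 13, 28, 30, 34, 38, 39 → 7
r = 11: 12, 13, 28, 30, 34, 38, 39 → 7
r = 37: 38, 39 → 2
r = 45: none → 0
Cross-inversions: 7 + 7 + 2 + 0 = 16

16 split inversions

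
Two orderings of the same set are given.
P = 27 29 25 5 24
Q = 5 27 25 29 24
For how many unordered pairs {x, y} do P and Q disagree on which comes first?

Assign each item its position (1..5) in the first ordering, then rewrite the second ordering as that position sequence:
positions: 27→1, 29→2, 25→3, 5→4, 24→5
second ordering as positions: [4, 1, 3, 2, 5]
Discordant pairs = inversions in this position sequence.
4: 1, 3, 2 → 3
1: 0
3: 2 → 1
2: 0
5: 0
Total: 3 + 0 + 1 + 0 + 0 = 4

Disagreeing pairs: 4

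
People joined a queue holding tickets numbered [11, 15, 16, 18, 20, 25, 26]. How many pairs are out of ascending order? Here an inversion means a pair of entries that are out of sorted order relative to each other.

Element-by-element contributions:
11: 0
15: 0
16: 0
18: 0
20: 0
25: 0
26: 0
Sum: 0 + 0 + 0 + 0 + 0 + 0 + 0 = 0

There are 0 inversions.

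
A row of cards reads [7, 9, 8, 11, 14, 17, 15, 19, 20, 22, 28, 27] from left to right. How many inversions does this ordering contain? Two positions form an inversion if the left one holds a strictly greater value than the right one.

3 inversions

For each element, count later entries that are smaller:
7 → none → 0
9 → 8 → 1
8 → none → 0
11 → none → 0
14 → none → 0
17 → 15 → 1
15 → none → 0
19 → none → 0
20 → none → 0
22 → none → 0
28 → 27 → 1
27 → none → 0
Sum: 0 + 1 + 0 + 0 + 0 + 1 + 0 + 0 + 0 + 0 + 1 + 0 = 3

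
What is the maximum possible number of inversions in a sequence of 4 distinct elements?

The maximum occurs when the array is in strictly decreasing order: every one of the C(4, 2) pairs is inverted.
C(4, 2) = 4·3/2 = 6

There are 6 inversions.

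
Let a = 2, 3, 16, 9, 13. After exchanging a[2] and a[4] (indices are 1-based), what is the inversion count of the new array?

3

Positions 2 and 4 hold 3 and 9; after swapping, the array is [2, 9, 16, 3, 13].
For each element, count later entries that are smaller:
2: 0
9: 1
16: 2
3: 0
13: 0
Sum: 0 + 1 + 2 + 0 + 0 = 3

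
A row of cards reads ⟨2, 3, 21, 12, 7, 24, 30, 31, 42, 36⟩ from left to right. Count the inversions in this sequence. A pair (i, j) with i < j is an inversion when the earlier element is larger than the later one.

There are 4 inversions.

Element-by-element contributions:
2 → none → 0
3 → none → 0
21 → 12, 7 → 2
12 → 7 → 1
7 → none → 0
24 → none → 0
30 → none → 0
31 → none → 0
42 → 36 → 1
36 → none → 0
Sum: 0 + 0 + 2 + 1 + 0 + 0 + 0 + 0 + 1 + 0 = 4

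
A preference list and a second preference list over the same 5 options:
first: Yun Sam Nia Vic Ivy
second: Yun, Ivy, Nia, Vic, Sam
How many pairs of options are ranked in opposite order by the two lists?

Assign each item its position (1..5) in the first ordering, then rewrite the second ordering as that position sequence:
positions: Yun→1, Sam→2, Nia→3, Vic→4, Ivy→5
second ordering as positions: [1, 5, 3, 4, 2]
Discordant pairs = inversions in this position sequence.
1: 0
5: 3, 4, 2 → 3
3: 2 → 1
4: 2 → 1
2: 0
Total: 0 + 3 + 1 + 1 + 0 = 5

5 pairs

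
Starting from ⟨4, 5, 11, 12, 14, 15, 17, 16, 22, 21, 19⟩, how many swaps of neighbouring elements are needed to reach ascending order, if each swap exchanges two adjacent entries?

4

Minimum adjacent swaps = number of inversions (each swap of adjacent out-of-order elements removes one inversion and no swap can remove more).
Count inversions — for each element, later elements that are smaller:
4: none → 0
5: none → 0
11: none → 0
12: none → 0
14: none → 0
15: none → 0
17: 16 → 1
16: none → 0
22: 21, 19 → 2
21: 19 → 1
19: none → 0
Total inversions: 0 + 0 + 0 + 0 + 0 + 0 + 1 + 0 + 2 + 1 + 0 = 4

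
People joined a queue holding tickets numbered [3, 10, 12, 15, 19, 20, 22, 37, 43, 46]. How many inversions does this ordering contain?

For each element, count later entries that are smaller:
3 → none → 0
10 → none → 0
12 → none → 0
15 → none → 0
19 → none → 0
20 → none → 0
22 → none → 0
37 → none → 0
43 → none → 0
46 → none → 0
Sum: 0 + 0 + 0 + 0 + 0 + 0 + 0 + 0 + 0 + 0 = 0

0 inversions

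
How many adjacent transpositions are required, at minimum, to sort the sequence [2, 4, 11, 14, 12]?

Minimum adjacent swaps = number of inversions (each swap of adjacent out-of-order elements removes one inversion and no swap can remove more).
Count inversions — for each element, later elements that are smaller:
2: none → 0
4: none → 0
11: none → 0
14: 12 → 1
12: none → 0
Total inversions: 0 + 0 + 0 + 1 + 0 = 1

1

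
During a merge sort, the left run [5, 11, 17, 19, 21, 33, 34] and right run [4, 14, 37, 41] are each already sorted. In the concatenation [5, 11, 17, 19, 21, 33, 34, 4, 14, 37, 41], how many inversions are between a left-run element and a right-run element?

12

Count, for every r in R, how many entries of L exceed r:
r = 4: 5, 11, 17, 19, 21, 33, 34 → 7
r = 14: 17, 19, 21, 33, 34 → 5
r = 37: none → 0
r = 41: none → 0
Cross-inversions: 7 + 5 + 0 + 0 = 12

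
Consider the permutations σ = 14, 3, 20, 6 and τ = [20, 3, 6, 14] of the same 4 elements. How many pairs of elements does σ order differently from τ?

Assign each item its position (1..4) in the first ordering, then rewrite the second ordering as that position sequence:
positions: 14→1, 3→2, 20→3, 6→4
second ordering as positions: [3, 2, 4, 1]
Discordant pairs = inversions in this position sequence.
3: 2, 1 → 2
2: 1 → 1
4: 1 → 1
1: 0
Total: 2 + 1 + 1 + 0 = 4

4 discordant pairs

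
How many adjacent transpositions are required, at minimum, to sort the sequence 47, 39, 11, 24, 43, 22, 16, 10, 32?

The minimum number of adjacent swaps to sort an array equals its inversion count, since every such swap removes exactly one inversion.
Count inversions — for each element, later elements that are smaller:
47: 39, 11, 24, 43, 22, 16, 10, 32 → 8
39: 11, 24, 22, 16, 10, 32 → 6
11: 10 → 1
24: 22, 16, 10 → 3
43: 22, 16, 10, 32 → 4
22: 16, 10 → 2
16: 10 → 1
10: none → 0
32: none → 0
Total inversions: 8 + 6 + 1 + 3 + 4 + 2 + 1 + 0 + 0 = 25

There are 25 adjacent swaps.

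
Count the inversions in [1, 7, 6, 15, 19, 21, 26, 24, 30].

There are 2 inversions.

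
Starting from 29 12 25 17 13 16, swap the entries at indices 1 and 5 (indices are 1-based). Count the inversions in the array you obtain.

5 inversions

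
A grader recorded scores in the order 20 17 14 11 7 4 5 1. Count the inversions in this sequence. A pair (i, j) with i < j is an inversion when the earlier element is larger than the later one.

27 inversions

Count, for each position, how many later elements it exceeds:
20 → 17, 14, 11, 7, 4, 5, 1 → 7
17 → 14, 11, 7, 4, 5, 1 → 6
14 → 11, 7, 4, 5, 1 → 5
11 → 7, 4, 5, 1 → 4
7 → 4, 5, 1 → 3
4 → 1 → 1
5 → 1 → 1
1 → none → 0
Sum: 7 + 6 + 5 + 4 + 3 + 1 + 1 + 0 = 27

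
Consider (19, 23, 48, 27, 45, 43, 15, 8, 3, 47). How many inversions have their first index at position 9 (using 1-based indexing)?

The element at index 9 is 3.
Elements after it: 47
None of them are smaller than 3.

0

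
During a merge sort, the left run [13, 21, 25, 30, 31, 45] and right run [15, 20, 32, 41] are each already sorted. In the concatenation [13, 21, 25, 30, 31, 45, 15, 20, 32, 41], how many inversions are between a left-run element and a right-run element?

For each element r of the right run, count left-run elements greater than r:
r = 15: 21, 25, 30, 31, 45 → 5
r = 20: 21, 25, 30, 31, 45 → 5
r = 32: 45 → 1
r = 41: 45 → 1
Cross-inversions: 5 + 5 + 1 + 1 = 12

12 split inversions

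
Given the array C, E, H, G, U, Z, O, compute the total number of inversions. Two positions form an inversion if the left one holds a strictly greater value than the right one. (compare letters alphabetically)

There are 3 out-of-order pairs.

Inversion pairs (indices are 1-based):
(3,4): H > G
(5,7): U > O
(6,7): Z > O
That's 3 pairs.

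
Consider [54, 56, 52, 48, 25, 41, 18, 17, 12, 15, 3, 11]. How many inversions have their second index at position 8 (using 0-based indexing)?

The element at index 8 is 12.
Elements before it: 54, 56, 52, 48, 25, 41, 18, 17
Those larger than 12: 54, 56, 52, 48, 25, 41, 18, 17

8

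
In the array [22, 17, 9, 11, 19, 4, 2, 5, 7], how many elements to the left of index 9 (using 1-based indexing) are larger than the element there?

The element at index 9 is 7.
Elements before it: 22, 17, 9, 11, 19, 4, 2, 5
Those larger than 7: 22, 17, 9, 11, 19

5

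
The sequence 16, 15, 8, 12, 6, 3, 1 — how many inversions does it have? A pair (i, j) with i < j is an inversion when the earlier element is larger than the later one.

Count, for each position, how many later elements it exceeds:
16: 6
15: 5
8: 3
12: 3
6: 2
3: 1
1: 0
Sum: 6 + 5 + 3 + 3 + 2 + 1 + 0 = 20

20 inversions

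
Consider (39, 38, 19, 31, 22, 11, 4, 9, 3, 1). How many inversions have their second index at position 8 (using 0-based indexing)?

The element at index 8 is 3.
Elements before it: 39, 38, 19, 31, 22, 11, 4, 9
Those larger than 3: 39, 38, 19, 31, 22, 11, 4, 9

8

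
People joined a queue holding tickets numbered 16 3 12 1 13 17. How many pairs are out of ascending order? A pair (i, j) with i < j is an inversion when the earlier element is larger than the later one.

Count, for each position, how many later elements it exceeds:
16: 4
3: 1
12: 1
1: 0
13: 0
17: 0
Sum: 4 + 1 + 1 + 0 + 0 + 0 = 6

6 inversions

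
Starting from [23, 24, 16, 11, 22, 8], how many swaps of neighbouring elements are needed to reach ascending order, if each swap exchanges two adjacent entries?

Each adjacent swap fixes exactly one inversion, so the minimum swap count equals the number of inversions.
Count inversions — for each element, later elements that are smaller:
23: 16, 11, 22, 8 → 4
24: 16, 11, 22, 8 → 4
16: 11, 8 → 2
11: 8 → 1
22: 8 → 1
8: none → 0
Total inversions: 4 + 4 + 2 + 1 + 1 + 0 = 12

12 adjacent swaps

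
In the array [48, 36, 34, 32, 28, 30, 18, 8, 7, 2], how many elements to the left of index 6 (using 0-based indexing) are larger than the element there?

6 such elements

The element at index 6 is 18.
Elements before it: 48, 36, 34, 32, 28, 30
Those larger than 18: 48, 36, 34, 32, 28, 30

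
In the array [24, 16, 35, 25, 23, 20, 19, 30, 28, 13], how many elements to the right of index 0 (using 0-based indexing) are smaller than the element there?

5

The element at index 0 is 24.
Elements after it: 16, 35, 25, 23, 20, 19, 30, 28, 13
Those smaller than 24: 16, 23, 20, 19, 13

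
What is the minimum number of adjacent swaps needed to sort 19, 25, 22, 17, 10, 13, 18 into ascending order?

15 swaps

The minimum number of adjacent swaps to sort an array equals its inversion count, since every such swap removes exactly one inversion.
Count inversions — for each element, later elements that are smaller:
19: 17, 10, 13, 18 → 4
25: 22, 17, 10, 13, 18 → 5
22: 17, 10, 13, 18 → 4
17: 10, 13 → 2
10: none → 0
13: none → 0
18: none → 0
Total inversions: 4 + 5 + 4 + 2 + 0 + 0 + 0 = 15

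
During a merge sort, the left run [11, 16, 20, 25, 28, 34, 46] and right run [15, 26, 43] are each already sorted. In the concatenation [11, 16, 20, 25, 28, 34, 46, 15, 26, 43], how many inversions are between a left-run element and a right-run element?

10 cross-inversions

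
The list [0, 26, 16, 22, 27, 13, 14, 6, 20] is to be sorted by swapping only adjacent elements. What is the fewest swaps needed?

19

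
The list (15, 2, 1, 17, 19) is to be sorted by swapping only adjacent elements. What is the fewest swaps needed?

3 adjacent swaps

Each adjacent swap fixes exactly one inversion, so the minimum swap count equals the number of inversions.
Count inversions — for each element, later elements that are smaller:
15: 2, 1 → 2
2: 1 → 1
1: none → 0
17: none → 0
19: none → 0
Total inversions: 2 + 1 + 0 + 0 + 0 = 3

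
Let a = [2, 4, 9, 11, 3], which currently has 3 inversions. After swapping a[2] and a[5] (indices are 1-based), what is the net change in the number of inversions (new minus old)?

Positions 2 and 5 hold 4 and 3; after swapping, the array is [2, 3, 9, 11, 4].
For each element, count later entries that are smaller:
2 → none → 0
3 → none → 0
9 → 4 → 1
11 → 4 → 1
4 → none → 0
Sum: 0 + 0 + 1 + 1 + 0 = 2
Change: 2 − 3 = -1

-1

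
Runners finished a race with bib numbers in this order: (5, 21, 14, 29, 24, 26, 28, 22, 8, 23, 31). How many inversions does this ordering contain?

19

Count, for each position, how many later elements it exceeds:
5 → none → 0
21 → 14, 8 → 2
14 → 8 → 1
29 → 24, 26, 28, 22, 8, 23 → 6
24 → 22, 8, 23 → 3
26 → 22, 8, 23 → 3
28 → 22, 8, 23 → 3
22 → 8 → 1
8 → none → 0
23 → none → 0
31 → none → 0
Sum: 0 + 2 + 1 + 6 + 3 + 3 + 3 + 1 + 0 + 0 + 0 = 19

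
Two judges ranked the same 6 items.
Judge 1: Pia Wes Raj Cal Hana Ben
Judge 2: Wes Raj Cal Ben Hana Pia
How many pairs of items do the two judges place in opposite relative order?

There are 6 discordant pairs.

Assign each item its position (1..6) in the first ordering, then rewrite the second ordering as that position sequence:
positions: Pia→1, Wes→2, Raj→3, Cal→4, Hana→5, Ben→6
second ordering as positions: [2, 3, 4, 6, 5, 1]
Discordant pairs = inversions in this position sequence.
2: 1 → 1
3: 1 → 1
4: 1 → 1
6: 5, 1 → 2
5: 1 → 1
1: 0
Total: 1 + 1 + 1 + 2 + 1 + 0 = 6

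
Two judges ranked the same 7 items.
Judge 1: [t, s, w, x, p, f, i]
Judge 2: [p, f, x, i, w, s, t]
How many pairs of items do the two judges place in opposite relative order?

17

Assign each item its position (1..7) in the first ordering, then rewrite the second ordering as that position sequence:
positions: t→1, s→2, w→3, x→4, p→5, f→6, i→7
second ordering as positions: [5, 6, 4, 7, 3, 2, 1]
Discordant pairs = inversions in this position sequence.
5: 4, 3, 2, 1 → 4
6: 4, 3, 2, 1 → 4
4: 3, 2, 1 → 3
7: 3, 2, 1 → 3
3: 2, 1 → 2
2: 1 → 1
1: 0
Total: 4 + 4 + 3 + 3 + 2 + 1 + 0 = 17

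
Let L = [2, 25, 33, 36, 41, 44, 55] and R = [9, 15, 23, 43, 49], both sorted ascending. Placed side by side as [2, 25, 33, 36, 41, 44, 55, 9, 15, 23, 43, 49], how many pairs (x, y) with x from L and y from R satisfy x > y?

For each element r of the right run, count left-run elements greater than r:
r = 9: 25, 33, 36, 41, 44, 55 → 6
r = 15: 25, 33, 36, 41, 44, 55 → 6
r = 23: 25, 33, 36, 41, 44, 55 → 6
r = 43: 44, 55 → 2
r = 49: 55 → 1
Cross-inversions: 6 + 6 + 6 + 2 + 1 = 21

21 split inversions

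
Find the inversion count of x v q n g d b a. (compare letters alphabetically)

28 inversions

Element-by-element contributions:
x: 7
v: 6
q: 5
n: 4
g: 3
d: 2
b: 1
a: 0
Sum: 7 + 6 + 5 + 4 + 3 + 2 + 1 + 0 = 28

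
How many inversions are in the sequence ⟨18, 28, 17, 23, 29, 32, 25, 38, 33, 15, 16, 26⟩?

For each element, count later entries that are smaller:
18: 3
28: 6
17: 2
23: 2
29: 4
32: 4
25: 2
38: 4
33: 3
15: 0
16: 0
26: 0
Sum: 3 + 6 + 2 + 2 + 4 + 4 + 2 + 4 + 3 + 0 + 0 + 0 = 30

30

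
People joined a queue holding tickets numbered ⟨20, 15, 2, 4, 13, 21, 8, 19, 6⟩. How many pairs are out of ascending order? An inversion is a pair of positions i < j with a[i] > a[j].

Element-by-element contributions:
20 → 15, 2, 4, 13, 8, 19, 6 → 7
15 → 2, 4, 13, 8, 6 → 5
2 → none → 0
4 → none → 0
13 → 8, 6 → 2
21 → 8, 19, 6 → 3
8 → 6 → 1
19 → 6 → 1
6 → none → 0
Sum: 7 + 5 + 0 + 0 + 2 + 3 + 1 + 1 + 0 = 19

19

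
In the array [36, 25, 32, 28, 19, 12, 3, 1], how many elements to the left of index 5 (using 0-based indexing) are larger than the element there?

5

The element at index 5 is 12.
Elements before it: 36, 25, 32, 28, 19
Those larger than 12: 36, 25, 32, 28, 19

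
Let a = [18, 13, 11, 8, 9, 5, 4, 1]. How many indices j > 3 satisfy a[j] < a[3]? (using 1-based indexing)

5 such elements

The element at index 3 is 11.
Elements after it: 8, 9, 5, 4, 1
Those smaller than 11: 8, 9, 5, 4, 1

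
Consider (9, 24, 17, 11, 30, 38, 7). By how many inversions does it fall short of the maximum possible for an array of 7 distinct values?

Maximum inversions for 7 distinct elements is C(7, 2) = 7·6/2 = 21.
Current inversions — for each element, count later smaller elements:
9: 1
24: 3
17: 2
11: 1
30: 1
38: 1
7: 0
Current total: 1 + 3 + 2 + 1 + 1 + 1 + 0 = 9
Shortfall: 21 − 9 = 12

12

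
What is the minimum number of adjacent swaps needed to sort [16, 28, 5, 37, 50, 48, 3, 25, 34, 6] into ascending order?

23

Each adjacent swap fixes exactly one inversion, so the minimum swap count equals the number of inversions.
Count inversions — for each element, later elements that are smaller:
16: 5, 3, 6 → 3
28: 5, 3, 25, 6 → 4
5: 3 → 1
37: 3, 25, 34, 6 → 4
50: 48, 3, 25, 34, 6 → 5
48: 3, 25, 34, 6 → 4
3: none → 0
25: 6 → 1
34: 6 → 1
6: none → 0
Total inversions: 3 + 4 + 1 + 4 + 5 + 4 + 0 + 1 + 1 + 0 = 23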